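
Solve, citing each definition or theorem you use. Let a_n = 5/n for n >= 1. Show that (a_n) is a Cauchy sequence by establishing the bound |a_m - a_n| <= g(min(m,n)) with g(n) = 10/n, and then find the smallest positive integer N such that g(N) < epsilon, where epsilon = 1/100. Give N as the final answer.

For any m, n >= 1, by the triangle inequality:
|a_m - a_n| = |5/m - 5/n| <= 5*1/m + 5*1/n <= 10/min(m,n).
So g(n) = 10/n bounds the Cauchy difference. Since g(n) -> 0, (a_n) is Cauchy.
Now solve g(N) < 1/100: 10/N < 1/100 <=> N > 10 / (1/100) = 1000.
The smallest integer strictly greater than 1000 is N = 1001.
Check: g(1001) = 10/1001 = 10/1001 < 1/100; g(1000) = 1/100 >= 1/100. So N = 1001.

1001


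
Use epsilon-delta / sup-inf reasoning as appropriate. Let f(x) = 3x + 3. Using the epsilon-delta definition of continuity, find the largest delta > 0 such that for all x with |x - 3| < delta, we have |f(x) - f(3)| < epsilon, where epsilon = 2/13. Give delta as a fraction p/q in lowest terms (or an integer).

We compute f(3) = 3*(3) + 3 = 12.
|f(x) - f(3)| = |3x + 3 - (12)| = |3(x - 3)| = 3|x - 3|.
We need 3|x - 3| < 2/13, i.e. |x - 3| < 2/13 / 3 = 2/39.
So any delta <= 2/39 works. Conversely, if delta > 2/39, then x = 3 + 2/39 satisfies |x - 3| = 2/39 < delta but |f(x) - f(3)| = 3 * 2/39 = 2/13, which is not < 2/13; so no larger delta works.
Hence the largest such delta is 2/39.

2/39


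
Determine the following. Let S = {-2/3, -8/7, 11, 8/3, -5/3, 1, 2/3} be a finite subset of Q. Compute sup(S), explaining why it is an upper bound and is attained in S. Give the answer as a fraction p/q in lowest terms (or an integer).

S is finite, so sup(S) = max(S).
Sorted decreasing:
11, 8/3, 1, 2/3, -2/3, -8/7, -5/3
The extremum is 11.
For every x in S, x <= 11. And 11 is in S, so it is attained.
Therefore sup(S) = 11.

11


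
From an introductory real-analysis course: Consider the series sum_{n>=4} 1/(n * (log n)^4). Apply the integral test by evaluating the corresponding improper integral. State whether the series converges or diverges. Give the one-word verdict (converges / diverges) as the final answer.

Let f(x) = 1/(x*log(x)^4). Then f is positive, continuous, and decreasing on [4, infinity), so the integral test applies.
Compute the improper integral int_{4}^infinity f(x) dx:
  antiderivative F(x) = -1/(3*log(x)^3).
  F(x) -> 0 as x -> infinity.  int = 0 - F(4) = 1/(3*log(4)^3) < infinity. By the integral test, the series converges.

converges


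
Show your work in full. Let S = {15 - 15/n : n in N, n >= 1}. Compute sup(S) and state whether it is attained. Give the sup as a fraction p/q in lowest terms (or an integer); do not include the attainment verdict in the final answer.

Analysis:
- Values: 0, 15/2, 10, 45/4, ... strictly increasing.
- Minimum is 0 (n=1); inf = 0 (attained).
- 15 - 15/n -> 15 from below; sup = 15, not attained.
Conclusion: sup(S) = 15, not attained in S.

15


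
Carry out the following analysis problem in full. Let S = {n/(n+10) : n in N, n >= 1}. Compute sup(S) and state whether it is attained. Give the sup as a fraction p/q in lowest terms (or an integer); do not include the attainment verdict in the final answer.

Analysis:
- Values: 1/11, 1/6, 3/13, 2/7, ... strictly increasing.
- Minimum is 1/11 (n=1); inf = 1/11 (attained).
- n/(n+10) = 1 - 10/(n+10) -> 1 from below as n -> infinity, and never equals 1.
- So sup = 1 (not attained).
Conclusion: sup(S) = 1, not attained in S.

1


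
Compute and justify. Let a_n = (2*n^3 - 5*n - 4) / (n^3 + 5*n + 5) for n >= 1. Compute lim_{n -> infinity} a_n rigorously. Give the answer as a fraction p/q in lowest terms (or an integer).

Divide numerator and denominator by n^3, the highest power:
numerator / n^3 = 2 - 5/n^2 - 4/n^3
denominator / n^3 = 1 + 5/n^2 + 5/n^3
As n -> infinity, all terms of the form c/n^k (k >= 1) tend to 0.
So numerator / n^3 -> 2 and denominator / n^3 -> 1.
Therefore lim a_n = 2.

2


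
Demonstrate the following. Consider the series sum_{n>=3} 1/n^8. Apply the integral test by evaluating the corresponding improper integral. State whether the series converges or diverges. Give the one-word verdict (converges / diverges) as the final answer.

Let f(x) = x^(-8). Then f is positive, continuous, and decreasing on [3, infinity), so the integral test applies.
Compute the improper integral int_{3}^infinity f(x) dx:
  antiderivative F(x) = -1/(7*x^7).
  As x -> infinity, F(x) -> 0 (since p = 8 > 1).
  So int = F(infinity) - F(3) = 0 - (-1/15309) = 1/15309.
  Finite, so by the integral test, the series converges.

converges


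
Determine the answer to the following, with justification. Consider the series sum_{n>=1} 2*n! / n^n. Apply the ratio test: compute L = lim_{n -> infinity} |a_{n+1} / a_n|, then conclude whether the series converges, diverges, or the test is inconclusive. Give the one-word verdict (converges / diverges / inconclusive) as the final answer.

Let a_n denote the general term. Form the ratio a_{n+1}/a_n and simplify:
a_{n+1}/a_n = (n/(n + 1))^n
Take the limit as n -> infinity: L = exp(-1).
Since L = exp(-1) < 1, the ratio test implies the series converges.

converges


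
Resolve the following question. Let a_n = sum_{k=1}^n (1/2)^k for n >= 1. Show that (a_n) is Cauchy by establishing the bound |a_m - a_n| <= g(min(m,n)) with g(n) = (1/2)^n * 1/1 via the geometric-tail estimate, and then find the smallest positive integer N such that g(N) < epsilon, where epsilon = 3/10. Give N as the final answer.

For m > n >= 1: |a_m - a_n| = sum_{k=n+1}^m (1/2)^k < sum_{k=n+1}^infinity (1/2)^k = (1/2)^(n+1) / (1 - 1/2) = (1/2)^n * (1/2) * (2/1) = (1/2)^n * 1/1.
So g(n) = (1/2)^n / 1. Since g(n) -> 0, (a_n) is Cauchy.
Now solve g(N) < 3/10: (1/2)^N / 1 < 3/10 <=> 2^N > 1 / (1 * 3/10) = 10/3.
Check powers of 2: 2^1 = 2 <= 10/3, 2^2 = 4 > 10/3.
So the smallest such N is 2. Check: g(2) = 1/(1 * 4) = 1/4 < 3/10.

2


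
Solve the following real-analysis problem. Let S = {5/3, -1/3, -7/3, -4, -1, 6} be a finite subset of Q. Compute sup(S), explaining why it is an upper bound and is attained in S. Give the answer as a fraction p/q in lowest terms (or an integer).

S is finite, so sup(S) = max(S).
Sorted decreasing:
6, 5/3, -1/3, -1, -7/3, -4
The extremum is 6.
For every x in S, x <= 6. And 6 is in S, so it is attained.
Therefore sup(S) = 6.

6


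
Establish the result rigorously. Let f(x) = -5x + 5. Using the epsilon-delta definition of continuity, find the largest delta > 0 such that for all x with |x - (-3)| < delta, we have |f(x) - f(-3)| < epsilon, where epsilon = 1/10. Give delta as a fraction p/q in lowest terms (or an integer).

We compute f(-3) = -5*(-3) + 5 = 20.
|f(x) - f(-3)| = |-5x + 5 - (20)| = |-5(x - (-3))| = 5|x - (-3)|.
We need 5|x - (-3)| < 1/10, i.e. |x - (-3)| < 1/10 / 5 = 1/50.
So any delta <= 1/50 works. Conversely, if delta > 1/50, then x = -3 + 1/50 satisfies |x - (-3)| = 1/50 < delta but |f(x) - f(-3)| = 5 * 1/50 = 1/10, which is not < 1/10; so no larger delta works.
Hence the largest such delta is 1/50.

1/50


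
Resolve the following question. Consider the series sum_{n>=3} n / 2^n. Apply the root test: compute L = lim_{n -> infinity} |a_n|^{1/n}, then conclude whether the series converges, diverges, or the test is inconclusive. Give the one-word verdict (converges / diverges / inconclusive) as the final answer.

Let a_n denote the general term. Form |a_n|^(1/n) and simplify:
|a_n|^(1/n) = n^(1/n)/2
Take the limit as n -> infinity: L = 1/2.
Since L = 1/2 < 1, the root test implies convergence.

converges


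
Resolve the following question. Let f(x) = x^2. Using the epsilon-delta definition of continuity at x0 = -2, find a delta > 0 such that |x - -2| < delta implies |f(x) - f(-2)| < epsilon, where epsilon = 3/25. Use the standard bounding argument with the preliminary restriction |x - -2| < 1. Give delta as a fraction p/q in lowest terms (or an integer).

Factor: |x^2 - (-2)^2| = |x - -2| * |x + -2|.
Impose |x - -2| < 1 first. Then |x + -2| = |(x - -2) + 2*(-2)| <= |x - -2| + 2*|-2| < 1 + 4 = 5.
So |x^2 - (-2)^2| < delta * 5.
We need delta * 5 <= 3/25, i.e. delta <= 3/25/5 = 3/125.
Since 3/125 < 1, this is tighter than 1; take delta = 3/125.
So delta = 3/125 works.

3/125


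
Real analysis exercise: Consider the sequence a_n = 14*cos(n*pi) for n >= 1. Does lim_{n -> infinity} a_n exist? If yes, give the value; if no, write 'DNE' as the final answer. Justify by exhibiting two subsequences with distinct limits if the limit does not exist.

Examine the behaviour of a_n along subsequences.
cos(n*pi) = (-1)^n, so a_n = 14*(-1)^n. a_{2k} = 14 -> 14. a_{2k+1} = -14 -> -14.
Since these two subsequential limits are 14 and -14, distinct, the full sequence cannot converge (a convergent sequence has all subsequences tending to the same limit). So lim a_n does not exist.

DNE


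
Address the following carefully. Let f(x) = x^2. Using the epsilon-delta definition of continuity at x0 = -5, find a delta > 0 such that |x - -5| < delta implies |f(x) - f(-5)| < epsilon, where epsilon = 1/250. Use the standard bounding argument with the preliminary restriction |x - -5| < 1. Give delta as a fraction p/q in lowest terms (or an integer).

Factor: |x^2 - (-5)^2| = |x - -5| * |x + -5|.
Impose |x - -5| < 1 first. Then |x + -5| = |(x - -5) + 2*(-5)| <= |x - -5| + 2*|-5| < 1 + 10 = 11.
So |x^2 - (-5)^2| < delta * 11.
We need delta * 11 <= 1/250, i.e. delta <= 1/250/11 = 1/2750.
Since 1/2750 < 1, this is tighter than 1; take delta = 1/2750.
So delta = 1/2750 works.

1/2750


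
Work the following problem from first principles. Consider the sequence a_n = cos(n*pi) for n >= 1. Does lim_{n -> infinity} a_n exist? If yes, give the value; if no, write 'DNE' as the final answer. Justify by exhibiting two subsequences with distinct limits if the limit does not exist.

Examine the behaviour of a_n along subsequences.
cos(n*pi) = (-1)^n, so a_n = (-1)^n. a_{2k} = 1 -> 1. a_{2k+1} = -1 -> -1.
Since these two subsequential limits are 1 and -1, distinct, the full sequence cannot converge (a convergent sequence has all subsequences tending to the same limit). So lim a_n does not exist.

DNE


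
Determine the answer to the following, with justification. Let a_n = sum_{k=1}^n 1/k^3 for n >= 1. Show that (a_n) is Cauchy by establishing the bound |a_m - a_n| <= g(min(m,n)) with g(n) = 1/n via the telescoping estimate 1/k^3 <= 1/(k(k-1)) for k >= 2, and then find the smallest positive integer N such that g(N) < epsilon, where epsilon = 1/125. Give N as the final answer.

For m > n >= 1: |a_m - a_n| = sum_{k=n+1}^m 1/k^3.
Use 1/k^3 <= 1/(k(k-1)) = 1/(k-1) - 1/k for k >= 2 (which holds since k^3 >= k^2 >= k(k-1) for k >= 2):
sum_{k=n+1}^m 1/k^3 <= sum_{k=n+1}^m (1/(k-1) - 1/k) = 1/n - 1/m <= 1/n.
By symmetry the same bound holds with n,m swapped, so |a_m - a_n| <= 1/min(m,n) = g(min(m,n)). Since g(n) -> 0, (a_n) is Cauchy.
Now solve g(N) < 1/125: 1/N < 1/125 <=> N > 1/(1/125) = 125.
The smallest integer strictly greater than 125 is N = 126.
Check: g(126) = 1/126 < 1/125; g(125) = 1/125 >= 1/125. So N = 126.

126


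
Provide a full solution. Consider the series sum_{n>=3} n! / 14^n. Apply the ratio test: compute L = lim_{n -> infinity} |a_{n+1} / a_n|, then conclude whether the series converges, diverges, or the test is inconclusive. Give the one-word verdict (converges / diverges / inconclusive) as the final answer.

Let a_n denote the general term. Form the ratio a_{n+1}/a_n and simplify:
a_{n+1}/a_n = n/14 + 1/14
Take the limit as n -> infinity: L = infinity.
Since L = infinity > 1 (or L = infinity), the ratio test implies the series diverges.

diverges


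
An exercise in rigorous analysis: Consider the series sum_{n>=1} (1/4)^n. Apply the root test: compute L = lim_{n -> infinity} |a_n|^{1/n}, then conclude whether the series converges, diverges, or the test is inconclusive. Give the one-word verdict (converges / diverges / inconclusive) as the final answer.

Let a_n denote the general term. Form |a_n|^(1/n) and simplify:
|a_n|^(1/n) = 1/4
Take the limit as n -> infinity: L = 1/4.
Since L = 1/4 < 1, the root test implies convergence.

converges


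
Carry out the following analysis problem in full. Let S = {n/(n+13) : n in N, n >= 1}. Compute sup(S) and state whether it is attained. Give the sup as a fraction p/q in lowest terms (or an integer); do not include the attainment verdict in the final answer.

Analysis:
- Values: 1/14, 2/15, 3/16, 4/17, ... strictly increasing.
- Minimum is 1/14 (n=1); inf = 1/14 (attained).
- n/(n+13) = 1 - 13/(n+13) -> 1 from below as n -> infinity, and never equals 1.
- So sup = 1 (not attained).
Conclusion: sup(S) = 1, not attained in S.

1


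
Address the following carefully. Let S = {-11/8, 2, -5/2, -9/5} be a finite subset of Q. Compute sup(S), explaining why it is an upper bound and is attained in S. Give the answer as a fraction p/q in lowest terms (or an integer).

S is finite, so sup(S) = max(S).
Sorted decreasing:
2, -11/8, -9/5, -5/2
The extremum is 2.
For every x in S, x <= 2. And 2 is in S, so it is attained.
Therefore sup(S) = 2.

2


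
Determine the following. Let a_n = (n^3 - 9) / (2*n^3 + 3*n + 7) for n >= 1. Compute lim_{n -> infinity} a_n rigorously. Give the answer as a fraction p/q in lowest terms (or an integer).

Divide numerator and denominator by n^3, the highest power:
numerator / n^3 = 1 - 9/n^3
denominator / n^3 = 2 + 3/n^2 + 7/n^3
As n -> infinity, all terms of the form c/n^k (k >= 1) tend to 0.
So numerator / n^3 -> 1 and denominator / n^3 -> 2.
Therefore lim a_n = 1/2.

1/2


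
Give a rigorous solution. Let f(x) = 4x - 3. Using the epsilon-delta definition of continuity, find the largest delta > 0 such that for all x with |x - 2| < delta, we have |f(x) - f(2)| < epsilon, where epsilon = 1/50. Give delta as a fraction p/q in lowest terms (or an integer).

We compute f(2) = 4*(2) - 3 = 5.
|f(x) - f(2)| = |4x - 3 - (5)| = |4(x - 2)| = 4|x - 2|.
We need 4|x - 2| < 1/50, i.e. |x - 2| < 1/50 / 4 = 1/200.
So any delta <= 1/200 works. Conversely, if delta > 1/200, then x = 2 + 1/200 satisfies |x - 2| = 1/200 < delta but |f(x) - f(2)| = 4 * 1/200 = 1/50, which is not < 1/50; so no larger delta works.
Hence the largest such delta is 1/200.

1/200


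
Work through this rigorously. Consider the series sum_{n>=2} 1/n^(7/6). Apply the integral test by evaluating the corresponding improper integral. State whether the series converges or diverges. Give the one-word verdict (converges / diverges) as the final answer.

Let f(x) = x^(-7/6). Then f is positive, continuous, and decreasing on [2, infinity), so the integral test applies.
Compute the improper integral int_{2}^infinity f(x) dx:
  antiderivative F(x) = -6/x^(1/6).
  As x -> infinity, F(x) -> 0 (since p = 7/6 > 1).
  So int = F(infinity) - F(2) = 0 - (-3*2^(5/6)) = 3*2^(5/6).
  Finite, so by the integral test, the series converges.

converges


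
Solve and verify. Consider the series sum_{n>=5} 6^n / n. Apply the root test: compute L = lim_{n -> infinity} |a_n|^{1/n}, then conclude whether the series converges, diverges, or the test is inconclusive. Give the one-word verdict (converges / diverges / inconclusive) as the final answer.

Let a_n denote the general term. Form |a_n|^(1/n) and simplify:
|a_n|^(1/n) = 6/n^(1/n)
Take the limit as n -> infinity: L = 6.
Since L = 6 > 1, the root test implies divergence.

diverges


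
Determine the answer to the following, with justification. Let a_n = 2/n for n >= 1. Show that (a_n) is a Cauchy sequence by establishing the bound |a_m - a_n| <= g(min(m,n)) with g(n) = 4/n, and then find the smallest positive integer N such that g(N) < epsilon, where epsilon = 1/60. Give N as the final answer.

For any m, n >= 1, by the triangle inequality:
|a_m - a_n| = |2/m - 2/n| <= 2*1/m + 2*1/n <= 4/min(m,n).
So g(n) = 4/n bounds the Cauchy difference. Since g(n) -> 0, (a_n) is Cauchy.
Now solve g(N) < 1/60: 4/N < 1/60 <=> N > 4 / (1/60) = 240.
The smallest integer strictly greater than 240 is N = 241.
Check: g(241) = 4/241 = 4/241 < 1/60; g(240) = 1/60 >= 1/60. So N = 241.

241


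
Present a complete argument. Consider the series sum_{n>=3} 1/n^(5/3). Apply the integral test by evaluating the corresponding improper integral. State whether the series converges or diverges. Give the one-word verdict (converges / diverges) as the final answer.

Let f(x) = x^(-5/3). Then f is positive, continuous, and decreasing on [3, infinity), so the integral test applies.
Compute the improper integral int_{3}^infinity f(x) dx:
  antiderivative F(x) = -3/(2*x^(2/3)).
  As x -> infinity, F(x) -> 0 (since p = 5/3 > 1).
  So int = F(infinity) - F(3) = 0 - (-3^(1/3)/2) = 3^(1/3)/2.
  Finite, so by the integral test, the series converges.

converges


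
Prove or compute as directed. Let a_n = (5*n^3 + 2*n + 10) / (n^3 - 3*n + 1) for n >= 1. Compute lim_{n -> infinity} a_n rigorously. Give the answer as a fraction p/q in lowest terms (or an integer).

Divide numerator and denominator by n^3, the highest power:
numerator / n^3 = 5 + 2/n^2 + 10/n^3
denominator / n^3 = 1 - 3/n^2 + n^(-3)
As n -> infinity, all terms of the form c/n^k (k >= 1) tend to 0.
So numerator / n^3 -> 5 and denominator / n^3 -> 1.
Therefore lim a_n = 5.

5


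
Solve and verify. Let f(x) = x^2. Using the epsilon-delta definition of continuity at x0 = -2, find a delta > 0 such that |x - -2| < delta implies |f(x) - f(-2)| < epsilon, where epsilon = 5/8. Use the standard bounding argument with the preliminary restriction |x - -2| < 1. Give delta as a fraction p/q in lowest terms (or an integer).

Factor: |x^2 - (-2)^2| = |x - -2| * |x + -2|.
Impose |x - -2| < 1 first. Then |x + -2| = |(x - -2) + 2*(-2)| <= |x - -2| + 2*|-2| < 1 + 4 = 5.
So |x^2 - (-2)^2| < delta * 5.
We need delta * 5 <= 5/8, i.e. delta <= 5/8/5 = 1/8.
Since 1/8 < 1, this is tighter than 1; take delta = 1/8.
So delta = 1/8 works.

1/8


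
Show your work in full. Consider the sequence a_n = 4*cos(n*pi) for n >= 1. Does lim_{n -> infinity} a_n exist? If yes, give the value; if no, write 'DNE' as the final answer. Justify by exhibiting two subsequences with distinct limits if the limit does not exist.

Examine the behaviour of a_n along subsequences.
cos(n*pi) = (-1)^n, so a_n = 4*(-1)^n. a_{2k} = 4 -> 4. a_{2k+1} = -4 -> -4.
Since these two subsequential limits are 4 and -4, distinct, the full sequence cannot converge (a convergent sequence has all subsequences tending to the same limit). So lim a_n does not exist.

DNE


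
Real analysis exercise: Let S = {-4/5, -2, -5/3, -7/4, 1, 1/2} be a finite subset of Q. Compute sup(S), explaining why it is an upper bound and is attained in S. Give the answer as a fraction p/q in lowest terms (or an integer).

S is finite, so sup(S) = max(S).
Sorted decreasing:
1, 1/2, -4/5, -5/3, -7/4, -2
The extremum is 1.
For every x in S, x <= 1. And 1 is in S, so it is attained.
Therefore sup(S) = 1.

1


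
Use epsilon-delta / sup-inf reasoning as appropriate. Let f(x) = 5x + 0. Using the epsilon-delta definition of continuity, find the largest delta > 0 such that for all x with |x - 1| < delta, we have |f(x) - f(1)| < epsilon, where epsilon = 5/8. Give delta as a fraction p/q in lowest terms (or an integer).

We compute f(1) = 5*(1) + 0 = 5.
|f(x) - f(1)| = |5x + 0 - (5)| = |5(x - 1)| = 5|x - 1|.
We need 5|x - 1| < 5/8, i.e. |x - 1| < 5/8 / 5 = 1/8.
So any delta <= 1/8 works. Conversely, if delta > 1/8, then x = 1 + 1/8 satisfies |x - 1| = 1/8 < delta but |f(x) - f(1)| = 5 * 1/8 = 5/8, which is not < 5/8; so no larger delta works.
Hence the largest such delta is 1/8.

1/8


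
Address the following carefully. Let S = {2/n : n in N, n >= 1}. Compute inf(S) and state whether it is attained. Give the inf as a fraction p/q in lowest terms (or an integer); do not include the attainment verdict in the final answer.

Analysis:
- Values: 2, 1, 2/3, 1/2, ... strictly decreasing.
- The maximum is 2 (n=1); sup = 2 (attained).
- The set is bounded below by 0; 2/n -> 0 so 0 is the greatest lower bound.
- 0 is not in the set, so inf = 0 is not attained.
Conclusion: inf(S) = 0, not attained in S.

0


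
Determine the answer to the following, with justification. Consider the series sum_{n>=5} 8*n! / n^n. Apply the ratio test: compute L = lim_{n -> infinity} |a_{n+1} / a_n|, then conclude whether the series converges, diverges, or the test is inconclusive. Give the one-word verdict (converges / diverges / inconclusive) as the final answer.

Let a_n denote the general term. Form the ratio a_{n+1}/a_n and simplify:
a_{n+1}/a_n = (n/(n + 1))^n
Take the limit as n -> infinity: L = exp(-1).
Since L = exp(-1) < 1, the ratio test implies the series converges.

converges


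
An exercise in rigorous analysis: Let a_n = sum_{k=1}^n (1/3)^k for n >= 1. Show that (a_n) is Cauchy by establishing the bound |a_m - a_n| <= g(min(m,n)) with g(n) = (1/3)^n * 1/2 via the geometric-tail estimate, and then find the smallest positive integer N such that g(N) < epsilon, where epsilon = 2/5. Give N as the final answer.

For m > n >= 1: |a_m - a_n| = sum_{k=n+1}^m (1/3)^k < sum_{k=n+1}^infinity (1/3)^k = (1/3)^(n+1) / (1 - 1/3) = (1/3)^n * (1/3) * (3/2) = (1/3)^n * 1/2.
So g(n) = (1/3)^n / 2. Since g(n) -> 0, (a_n) is Cauchy.
Now solve g(N) < 2/5: (1/3)^N / 2 < 2/5 <=> 3^N > 1 / (2 * 2/5) = 5/4.
Check powers of 3: 3^0 = 1 <= 5/4, 3^1 = 3 > 5/4.
So the smallest such N is 1. Check: g(1) = 1/(2 * 3) = 1/6 < 2/5.

1


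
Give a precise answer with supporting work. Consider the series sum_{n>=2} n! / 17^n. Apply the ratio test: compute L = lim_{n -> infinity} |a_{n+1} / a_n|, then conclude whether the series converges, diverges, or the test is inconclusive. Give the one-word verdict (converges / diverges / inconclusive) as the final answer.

Let a_n denote the general term. Form the ratio a_{n+1}/a_n and simplify:
a_{n+1}/a_n = n/17 + 1/17
Take the limit as n -> infinity: L = infinity.
Since L = infinity > 1 (or L = infinity), the ratio test implies the series diverges.

diverges


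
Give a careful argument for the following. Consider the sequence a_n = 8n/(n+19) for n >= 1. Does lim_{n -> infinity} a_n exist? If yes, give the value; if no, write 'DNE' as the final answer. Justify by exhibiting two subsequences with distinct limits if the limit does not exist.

Examine the behaviour of a_n along subsequences.
Even-n subsequence a_{2k} = 8(2k)/(2k+19) -> 8. Odd-n subsequence a_{2k+1} = 8(2k+1)/(2k+20) -> 8. Both tend to 8, which suggests the limit is 8; verify directly.
|a_n - 8| = |8n - 8(n+19)| / (n+19) = 152/(n+19) < 152/n for every n >= 1.
Given epsilon > 0, choose a positive integer N > 152/epsilon. Then for all n >= N, |a_n - 8| < 152/n <= 152/N < epsilon.
So by the definition of the limit, lim a_n exists and equals 8.

8


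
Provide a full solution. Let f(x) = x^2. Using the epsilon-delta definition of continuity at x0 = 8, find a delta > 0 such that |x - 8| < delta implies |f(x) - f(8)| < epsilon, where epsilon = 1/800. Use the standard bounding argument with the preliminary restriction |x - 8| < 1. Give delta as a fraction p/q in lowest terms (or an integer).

Factor: |x^2 - (8)^2| = |x - 8| * |x + 8|.
Impose |x - 8| < 1 first. Then |x + 8| = |(x - 8) + 2*(8)| <= |x - 8| + 2*|8| < 1 + 16 = 17.
So |x^2 - (8)^2| < delta * 17.
We need delta * 17 <= 1/800, i.e. delta <= 1/800/17 = 1/13600.
Since 1/13600 < 1, this is tighter than 1; take delta = 1/13600.
So delta = 1/13600 works.

1/13600


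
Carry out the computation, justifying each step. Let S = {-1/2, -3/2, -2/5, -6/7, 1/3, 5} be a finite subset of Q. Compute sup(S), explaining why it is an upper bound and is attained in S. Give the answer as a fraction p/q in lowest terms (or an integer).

S is finite, so sup(S) = max(S).
Sorted decreasing:
5, 1/3, -2/5, -1/2, -6/7, -3/2
The extremum is 5.
For every x in S, x <= 5. And 5 is in S, so it is attained.
Therefore sup(S) = 5.

5


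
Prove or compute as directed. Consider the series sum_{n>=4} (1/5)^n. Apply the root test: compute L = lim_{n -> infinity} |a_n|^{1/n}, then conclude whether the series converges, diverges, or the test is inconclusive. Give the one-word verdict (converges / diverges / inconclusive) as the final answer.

Let a_n denote the general term. Form |a_n|^(1/n) and simplify:
|a_n|^(1/n) = 1/5
Take the limit as n -> infinity: L = 1/5.
Since L = 1/5 < 1, the root test implies convergence.

converges


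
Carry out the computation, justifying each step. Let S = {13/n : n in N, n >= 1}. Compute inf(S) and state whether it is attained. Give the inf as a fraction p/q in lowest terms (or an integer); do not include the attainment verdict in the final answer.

Analysis:
- Values: 13, 13/2, 13/3, 13/4, ... strictly decreasing.
- The maximum is 13 (n=1); sup = 13 (attained).
- The set is bounded below by 0; 13/n -> 0 so 0 is the greatest lower bound.
- 0 is not in the set, so inf = 0 is not attained.
Conclusion: inf(S) = 0, not attained in S.

0


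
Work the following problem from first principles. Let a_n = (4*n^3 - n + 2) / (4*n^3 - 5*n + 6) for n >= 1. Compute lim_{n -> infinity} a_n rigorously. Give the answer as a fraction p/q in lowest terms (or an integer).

Divide numerator and denominator by n^3, the highest power:
numerator / n^3 = 4 - 1/n^2 + 2/n^3
denominator / n^3 = 4 - 5/n^2 + 6/n^3
As n -> infinity, all terms of the form c/n^k (k >= 1) tend to 0.
So numerator / n^3 -> 4 and denominator / n^3 -> 4.
Therefore lim a_n = 1.

1


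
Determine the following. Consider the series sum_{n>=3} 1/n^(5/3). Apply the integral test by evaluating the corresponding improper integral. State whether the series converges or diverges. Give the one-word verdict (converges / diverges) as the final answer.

Let f(x) = x^(-5/3). Then f is positive, continuous, and decreasing on [3, infinity), so the integral test applies.
Compute the improper integral int_{3}^infinity f(x) dx:
  antiderivative F(x) = -3/(2*x^(2/3)).
  As x -> infinity, F(x) -> 0 (since p = 5/3 > 1).
  So int = F(infinity) - F(3) = 0 - (-3^(1/3)/2) = 3^(1/3)/2.
  Finite, so by the integral test, the series converges.

converges


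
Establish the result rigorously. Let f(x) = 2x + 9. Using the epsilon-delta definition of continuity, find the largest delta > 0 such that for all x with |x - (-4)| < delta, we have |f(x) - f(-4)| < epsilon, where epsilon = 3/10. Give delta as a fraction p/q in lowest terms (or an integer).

We compute f(-4) = 2*(-4) + 9 = 1.
|f(x) - f(-4)| = |2x + 9 - (1)| = |2(x - (-4))| = 2|x - (-4)|.
We need 2|x - (-4)| < 3/10, i.e. |x - (-4)| < 3/10 / 2 = 3/20.
So any delta <= 3/20 works. Conversely, if delta > 3/20, then x = -4 + 3/20 satisfies |x - (-4)| = 3/20 < delta but |f(x) - f(-4)| = 2 * 3/20 = 3/10, which is not < 3/10; so no larger delta works.
Hence the largest such delta is 3/20.

3/20


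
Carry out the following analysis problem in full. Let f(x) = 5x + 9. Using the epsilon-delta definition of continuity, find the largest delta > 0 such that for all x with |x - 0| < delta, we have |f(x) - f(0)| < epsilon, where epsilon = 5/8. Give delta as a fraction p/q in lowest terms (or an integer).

We compute f(0) = 5*(0) + 9 = 9.
|f(x) - f(0)| = |5x + 9 - (9)| = |5(x - 0)| = 5|x - 0|.
We need 5|x - 0| < 5/8, i.e. |x - 0| < 5/8 / 5 = 1/8.
So any delta <= 1/8 works. Conversely, if delta > 1/8, then x = 0 + 1/8 satisfies |x - 0| = 1/8 < delta but |f(x) - f(0)| = 5 * 1/8 = 5/8, which is not < 5/8; so no larger delta works.
Hence the largest such delta is 1/8.

1/8


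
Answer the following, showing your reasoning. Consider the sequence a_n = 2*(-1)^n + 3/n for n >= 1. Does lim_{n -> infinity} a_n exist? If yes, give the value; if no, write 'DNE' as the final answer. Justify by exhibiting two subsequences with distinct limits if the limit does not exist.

Examine the behaviour of a_n along subsequences.
a_{2k} = 2 + 3/(2k) -> 2. a_{2k+1} = -2 + 3/(2k+1) -> -2.
Since these two subsequential limits are 2 and -2, distinct, the full sequence cannot converge (a convergent sequence has all subsequences tending to the same limit). So lim a_n does not exist.

DNE


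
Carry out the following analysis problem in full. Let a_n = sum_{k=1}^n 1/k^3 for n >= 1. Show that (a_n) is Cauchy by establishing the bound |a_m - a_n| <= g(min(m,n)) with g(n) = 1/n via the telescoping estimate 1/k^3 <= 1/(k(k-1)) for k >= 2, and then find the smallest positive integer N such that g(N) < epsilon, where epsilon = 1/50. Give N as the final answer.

For m > n >= 1: |a_m - a_n| = sum_{k=n+1}^m 1/k^3.
Use 1/k^3 <= 1/(k(k-1)) = 1/(k-1) - 1/k for k >= 2 (which holds since k^3 >= k^2 >= k(k-1) for k >= 2):
sum_{k=n+1}^m 1/k^3 <= sum_{k=n+1}^m (1/(k-1) - 1/k) = 1/n - 1/m <= 1/n.
By symmetry the same bound holds with n,m swapped, so |a_m - a_n| <= 1/min(m,n) = g(min(m,n)). Since g(n) -> 0, (a_n) is Cauchy.
Now solve g(N) < 1/50: 1/N < 1/50 <=> N > 1/(1/50) = 50.
The smallest integer strictly greater than 50 is N = 51.
Check: g(51) = 1/51 < 1/50; g(50) = 1/50 >= 1/50. So N = 51.

51


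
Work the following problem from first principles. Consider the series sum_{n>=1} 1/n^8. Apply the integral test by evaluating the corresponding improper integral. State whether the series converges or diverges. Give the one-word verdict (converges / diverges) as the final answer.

Let f(x) = x^(-8). Then f is positive, continuous, and decreasing on [1, infinity), so the integral test applies.
Compute the improper integral int_{1}^infinity f(x) dx:
  antiderivative F(x) = -1/(7*x^7).
  As x -> infinity, F(x) -> 0 (since p = 8 > 1).
  So int = F(infinity) - F(1) = 0 - (-1/7) = 1/7.
  Finite, so by the integral test, the series converges.

converges


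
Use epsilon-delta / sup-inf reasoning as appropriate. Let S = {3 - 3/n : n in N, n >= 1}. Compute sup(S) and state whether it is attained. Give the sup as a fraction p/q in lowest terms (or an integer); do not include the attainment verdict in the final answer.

Analysis:
- Values: 0, 3/2, 2, 9/4, ... strictly increasing.
- Minimum is 0 (n=1); inf = 0 (attained).
- 3 - 3/n -> 3 from below; sup = 3, not attained.
Conclusion: sup(S) = 3, not attained in S.

3


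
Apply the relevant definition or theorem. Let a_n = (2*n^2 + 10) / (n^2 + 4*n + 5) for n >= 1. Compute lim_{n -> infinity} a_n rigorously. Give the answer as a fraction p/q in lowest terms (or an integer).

Divide numerator and denominator by n^2, the highest power:
numerator / n^2 = 2 + 10/n^2
denominator / n^2 = 1 + 4/n + 5/n^2
As n -> infinity, all terms of the form c/n^k (k >= 1) tend to 0.
So numerator / n^2 -> 2 and denominator / n^2 -> 1.
Therefore lim a_n = 2.

2


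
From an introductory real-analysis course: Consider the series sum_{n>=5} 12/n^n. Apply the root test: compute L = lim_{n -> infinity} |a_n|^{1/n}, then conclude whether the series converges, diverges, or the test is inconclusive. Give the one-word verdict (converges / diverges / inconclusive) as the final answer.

Let a_n denote the general term. Form |a_n|^(1/n) and simplify:
|a_n|^(1/n) = 12^(1/n)/n
Take the limit as n -> infinity: L = 0.
Since L = 0 < 1, the root test implies convergence.

converges


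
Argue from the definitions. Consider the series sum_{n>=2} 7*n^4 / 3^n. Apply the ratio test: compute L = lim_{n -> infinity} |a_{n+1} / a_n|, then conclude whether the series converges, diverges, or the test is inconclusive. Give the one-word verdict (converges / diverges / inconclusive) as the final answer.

Let a_n denote the general term. Form the ratio a_{n+1}/a_n and simplify:
a_{n+1}/a_n = (n + 1)^4/(3*n^4)
Take the limit as n -> infinity: L = 1/3.
Since L = 1/3 < 1, the ratio test implies the series converges.

converges


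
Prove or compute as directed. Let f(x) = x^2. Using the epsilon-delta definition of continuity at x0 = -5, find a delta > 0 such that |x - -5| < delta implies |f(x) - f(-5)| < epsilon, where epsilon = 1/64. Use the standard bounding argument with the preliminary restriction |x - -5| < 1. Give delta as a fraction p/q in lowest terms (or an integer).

Factor: |x^2 - (-5)^2| = |x - -5| * |x + -5|.
Impose |x - -5| < 1 first. Then |x + -5| = |(x - -5) + 2*(-5)| <= |x - -5| + 2*|-5| < 1 + 10 = 11.
So |x^2 - (-5)^2| < delta * 11.
We need delta * 11 <= 1/64, i.e. delta <= 1/64/11 = 1/704.
Since 1/704 < 1, this is tighter than 1; take delta = 1/704.
So delta = 1/704 works.

1/704


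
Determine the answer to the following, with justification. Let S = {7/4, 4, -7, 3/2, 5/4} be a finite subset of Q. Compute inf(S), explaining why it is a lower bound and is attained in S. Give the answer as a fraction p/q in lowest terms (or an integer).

S is finite, so inf(S) = min(S).
Sorted increasing:
-7, 5/4, 3/2, 7/4, 4
The extremum is -7.
For every x in S, x >= -7. And -7 is in S, so it is attained.
Therefore inf(S) = -7.

-7


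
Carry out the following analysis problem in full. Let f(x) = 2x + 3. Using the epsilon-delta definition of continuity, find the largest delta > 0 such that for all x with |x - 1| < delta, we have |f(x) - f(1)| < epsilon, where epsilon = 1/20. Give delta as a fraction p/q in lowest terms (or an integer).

We compute f(1) = 2*(1) + 3 = 5.
|f(x) - f(1)| = |2x + 3 - (5)| = |2(x - 1)| = 2|x - 1|.
We need 2|x - 1| < 1/20, i.e. |x - 1| < 1/20 / 2 = 1/40.
So any delta <= 1/40 works. Conversely, if delta > 1/40, then x = 1 + 1/40 satisfies |x - 1| = 1/40 < delta but |f(x) - f(1)| = 2 * 1/40 = 1/20, which is not < 1/20; so no larger delta works.
Hence the largest such delta is 1/40.

1/40


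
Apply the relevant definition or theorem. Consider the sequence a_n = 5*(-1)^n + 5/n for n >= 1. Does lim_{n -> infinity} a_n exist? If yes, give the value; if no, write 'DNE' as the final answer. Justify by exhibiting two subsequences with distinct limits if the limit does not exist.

Examine the behaviour of a_n along subsequences.
a_{2k} = 5 + 5/(2k) -> 5. a_{2k+1} = -5 + 5/(2k+1) -> -5.
Since these two subsequential limits are 5 and -5, distinct, the full sequence cannot converge (a convergent sequence has all subsequences tending to the same limit). So lim a_n does not exist.

DNE


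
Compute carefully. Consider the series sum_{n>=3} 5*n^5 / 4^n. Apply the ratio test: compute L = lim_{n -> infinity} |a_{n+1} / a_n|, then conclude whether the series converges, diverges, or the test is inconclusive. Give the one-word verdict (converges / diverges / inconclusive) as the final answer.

Let a_n denote the general term. Form the ratio a_{n+1}/a_n and simplify:
a_{n+1}/a_n = (n + 1)^5/(4*n^5)
Take the limit as n -> infinity: L = 1/4.
Since L = 1/4 < 1, the ratio test implies the series converges.

converges


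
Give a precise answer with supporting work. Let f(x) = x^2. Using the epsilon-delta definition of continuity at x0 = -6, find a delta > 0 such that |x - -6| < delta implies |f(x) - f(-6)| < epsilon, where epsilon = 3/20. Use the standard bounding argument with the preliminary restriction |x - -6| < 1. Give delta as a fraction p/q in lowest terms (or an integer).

Factor: |x^2 - (-6)^2| = |x - -6| * |x + -6|.
Impose |x - -6| < 1 first. Then |x + -6| = |(x - -6) + 2*(-6)| <= |x - -6| + 2*|-6| < 1 + 12 = 13.
So |x^2 - (-6)^2| < delta * 13.
We need delta * 13 <= 3/20, i.e. delta <= 3/20/13 = 3/260.
Since 3/260 < 1, this is tighter than 1; take delta = 3/260.
So delta = 3/260 works.

3/260


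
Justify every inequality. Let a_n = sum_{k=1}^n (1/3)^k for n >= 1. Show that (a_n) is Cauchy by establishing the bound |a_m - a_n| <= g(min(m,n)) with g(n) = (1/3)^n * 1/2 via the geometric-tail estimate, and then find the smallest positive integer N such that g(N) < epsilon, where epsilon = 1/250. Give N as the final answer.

For m > n >= 1: |a_m - a_n| = sum_{k=n+1}^m (1/3)^k < sum_{k=n+1}^infinity (1/3)^k = (1/3)^(n+1) / (1 - 1/3) = (1/3)^n * (1/3) * (3/2) = (1/3)^n * 1/2.
So g(n) = (1/3)^n / 2. Since g(n) -> 0, (a_n) is Cauchy.
Now solve g(N) < 1/250: (1/3)^N / 2 < 1/250 <=> 3^N > 1 / (2 * 1/250) = 125.
Check powers of 3: 3^4 = 81 <= 125, 3^5 = 243 > 125.
So the smallest such N is 5. Check: g(5) = 1/(2 * 243) = 1/486 < 1/250.

5


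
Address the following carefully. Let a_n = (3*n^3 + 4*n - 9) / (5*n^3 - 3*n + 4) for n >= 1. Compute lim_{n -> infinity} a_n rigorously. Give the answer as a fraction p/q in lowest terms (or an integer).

Divide numerator and denominator by n^3, the highest power:
numerator / n^3 = 3 + 4/n^2 - 9/n^3
denominator / n^3 = 5 - 3/n^2 + 4/n^3
As n -> infinity, all terms of the form c/n^k (k >= 1) tend to 0.
So numerator / n^3 -> 3 and denominator / n^3 -> 5.
Therefore lim a_n = 3/5.

3/5


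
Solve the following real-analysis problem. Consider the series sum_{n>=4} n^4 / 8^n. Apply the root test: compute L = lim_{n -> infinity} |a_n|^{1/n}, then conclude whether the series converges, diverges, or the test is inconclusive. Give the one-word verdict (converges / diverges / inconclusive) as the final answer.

Let a_n denote the general term. Form |a_n|^(1/n) and simplify:
|a_n|^(1/n) = n^(4/n)/8
Take the limit as n -> infinity: L = 1/8.
Since L = 1/8 < 1, the root test implies convergence.

converges


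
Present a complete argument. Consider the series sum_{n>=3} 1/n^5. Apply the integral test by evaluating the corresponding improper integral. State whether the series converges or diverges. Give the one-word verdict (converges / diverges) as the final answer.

Let f(x) = x^(-5). Then f is positive, continuous, and decreasing on [3, infinity), so the integral test applies.
Compute the improper integral int_{3}^infinity f(x) dx:
  antiderivative F(x) = -1/(4*x^4).
  As x -> infinity, F(x) -> 0 (since p = 5 > 1).
  So int = F(infinity) - F(3) = 0 - (-1/324) = 1/324.
  Finite, so by the integral test, the series converges.

converges


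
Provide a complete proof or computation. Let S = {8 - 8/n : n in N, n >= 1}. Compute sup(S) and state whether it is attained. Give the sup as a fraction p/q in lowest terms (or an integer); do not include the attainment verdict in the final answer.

Analysis:
- Values: 0, 4, 16/3, 6, ... strictly increasing.
- Minimum is 0 (n=1); inf = 0 (attained).
- 8 - 8/n -> 8 from below; sup = 8, not attained.
Conclusion: sup(S) = 8, not attained in S.

8


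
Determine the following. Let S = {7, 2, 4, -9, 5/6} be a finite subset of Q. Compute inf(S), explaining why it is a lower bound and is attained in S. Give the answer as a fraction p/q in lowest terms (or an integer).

S is finite, so inf(S) = min(S).
Sorted increasing:
-9, 5/6, 2, 4, 7
The extremum is -9.
For every x in S, x >= -9. And -9 is in S, so it is attained.
Therefore inf(S) = -9.

-9


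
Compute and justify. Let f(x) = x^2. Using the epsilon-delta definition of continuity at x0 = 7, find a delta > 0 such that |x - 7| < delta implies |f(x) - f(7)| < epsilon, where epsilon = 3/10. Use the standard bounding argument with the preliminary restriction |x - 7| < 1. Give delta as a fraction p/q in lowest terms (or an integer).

Factor: |x^2 - (7)^2| = |x - 7| * |x + 7|.
Impose |x - 7| < 1 first. Then |x + 7| = |(x - 7) + 2*(7)| <= |x - 7| + 2*|7| < 1 + 14 = 15.
So |x^2 - (7)^2| < delta * 15.
We need delta * 15 <= 3/10, i.e. delta <= 3/10/15 = 1/50.
Since 1/50 < 1, this is tighter than 1; take delta = 1/50.
So delta = 1/50 works.

1/50


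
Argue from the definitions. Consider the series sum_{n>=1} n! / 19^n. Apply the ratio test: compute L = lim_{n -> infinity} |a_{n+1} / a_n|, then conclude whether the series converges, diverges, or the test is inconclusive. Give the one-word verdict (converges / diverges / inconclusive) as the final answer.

Let a_n denote the general term. Form the ratio a_{n+1}/a_n and simplify:
a_{n+1}/a_n = n/19 + 1/19
Take the limit as n -> infinity: L = infinity.
Since L = infinity > 1 (or L = infinity), the ratio test implies the series diverges.

diverges


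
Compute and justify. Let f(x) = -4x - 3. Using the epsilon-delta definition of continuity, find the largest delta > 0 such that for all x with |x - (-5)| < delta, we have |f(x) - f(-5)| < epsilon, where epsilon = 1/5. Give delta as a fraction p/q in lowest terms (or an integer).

We compute f(-5) = -4*(-5) - 3 = 17.
|f(x) - f(-5)| = |-4x - 3 - (17)| = |-4(x - (-5))| = 4|x - (-5)|.
We need 4|x - (-5)| < 1/5, i.e. |x - (-5)| < 1/5 / 4 = 1/20.
So any delta <= 1/20 works. Conversely, if delta > 1/20, then x = -5 + 1/20 satisfies |x - (-5)| = 1/20 < delta but |f(x) - f(-5)| = 4 * 1/20 = 1/5, which is not < 1/5; so no larger delta works.
Hence the largest such delta is 1/20.

1/20
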